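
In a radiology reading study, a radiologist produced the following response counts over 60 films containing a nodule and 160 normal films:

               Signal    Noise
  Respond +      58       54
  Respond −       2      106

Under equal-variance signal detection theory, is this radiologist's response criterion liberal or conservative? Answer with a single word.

liberal

z(H) = 1.834, z(FA) = -0.419
c = −½·(z(H) + z(FA)) = -0.7075
c < 0 → liberal criterion (biased toward responding “yes”).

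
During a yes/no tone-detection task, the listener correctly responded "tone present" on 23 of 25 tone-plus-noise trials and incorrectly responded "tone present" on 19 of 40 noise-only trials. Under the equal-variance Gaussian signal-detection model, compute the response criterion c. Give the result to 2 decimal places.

c = -0.67

H = 23/25 = 0.9200
FA = 19/40 = 0.4750
z(0.9200) = 1.4051, z(0.4750) = -0.0627
c = −½·[z(H) + z(FA)] = −0.5 × (1.4051 + (-0.0627)) = -0.6712
c < 0: the listener has a liberal response bias.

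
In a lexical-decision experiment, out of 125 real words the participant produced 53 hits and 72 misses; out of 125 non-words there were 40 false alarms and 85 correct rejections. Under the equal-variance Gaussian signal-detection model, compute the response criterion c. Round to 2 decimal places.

c = 0.33

H = 53/125 = 0.4240
FA = 40/125 = 0.3200
Φ⁻¹(0.4240) = -0.1917, Φ⁻¹(0.3200) = -0.4677
c = −½·[z(H) + z(FA)] = −0.5 × (-0.1917 + (-0.4677)) = 0.3297
c > 0: the participant has a conservative response bias.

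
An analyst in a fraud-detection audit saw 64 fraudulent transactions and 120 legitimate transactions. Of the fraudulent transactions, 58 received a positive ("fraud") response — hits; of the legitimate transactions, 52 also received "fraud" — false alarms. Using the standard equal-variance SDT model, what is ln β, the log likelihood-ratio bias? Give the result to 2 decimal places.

ln β = -0.85

H = 58/64 = 0.9062
FA = 52/120 = 0.4333
z(H) = z(0.9062) = 1.318
z(FA) = z(0.4333) = -0.168
ln β = −½·[z(H)² − z(FA)²] = −0.5 × (1.737 − 0.028) = -0.8545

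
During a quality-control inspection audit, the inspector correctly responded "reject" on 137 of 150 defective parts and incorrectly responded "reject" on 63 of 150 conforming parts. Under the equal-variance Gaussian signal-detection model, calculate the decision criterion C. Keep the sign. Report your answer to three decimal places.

H = 137/150 = 0.9133
FA = 63/150 = 0.4200
Φ⁻¹(0.9133) = 1.3614, Φ⁻¹(0.4200) = -0.2019
c = −½·[z(H) + z(FA)] = −0.5 × (1.3614 + (-0.2019)) = -0.57975

C = -0.580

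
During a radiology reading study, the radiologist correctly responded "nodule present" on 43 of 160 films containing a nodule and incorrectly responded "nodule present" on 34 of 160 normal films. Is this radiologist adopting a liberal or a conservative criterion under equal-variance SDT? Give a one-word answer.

z(H) = -0.617, z(FA) = -0.798
c = −½·(z(H) + z(FA)) = 0.7075
c > 0 → conservative criterion (biased toward responding “no”).

conservative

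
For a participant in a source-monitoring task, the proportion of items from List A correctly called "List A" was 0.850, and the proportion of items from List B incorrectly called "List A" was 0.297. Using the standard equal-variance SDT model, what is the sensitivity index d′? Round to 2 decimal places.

z(H) = 1.0364
z(FA) = -0.5330
d' = z(H) − z(FA) = 1.0364 − (-0.5330) = 1.5694

d′ = 1.57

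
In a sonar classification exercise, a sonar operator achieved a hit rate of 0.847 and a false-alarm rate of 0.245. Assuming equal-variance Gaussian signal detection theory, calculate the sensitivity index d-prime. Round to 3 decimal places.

z(H) = z(0.847) = 1.0237
z(FA) = z(0.245) = -0.6903
d' = z(H) − z(FA) = 1.0237 − (-0.6903) = 1.7140

d-prime = 1.714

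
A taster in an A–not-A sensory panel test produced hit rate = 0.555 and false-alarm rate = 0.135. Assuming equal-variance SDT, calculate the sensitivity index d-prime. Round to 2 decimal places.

d-prime = 1.24

Φ⁻¹(H) = 0.1383
Φ⁻¹(FA) = -1.1031
d' = z(H) − z(FA) = 0.1383 − (-1.1031) = 1.2414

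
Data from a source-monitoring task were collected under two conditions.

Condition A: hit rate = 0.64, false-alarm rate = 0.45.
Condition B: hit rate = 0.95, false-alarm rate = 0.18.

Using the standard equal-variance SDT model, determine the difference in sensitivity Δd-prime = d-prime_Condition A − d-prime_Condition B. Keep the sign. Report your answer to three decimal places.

Δd-prime = -2.076

Condition A: z(0.64) = 0.3585, z(0.45) = -0.1257, d' = 0.4842
Condition B: z(0.95) = 1.6449, z(0.18) = -0.9154, d' = 2.5603
Δd' = d'_Condition A − d'_Condition B = 0.4842 − 2.5603 = -2.0761
Condition B has the higher sensitivity.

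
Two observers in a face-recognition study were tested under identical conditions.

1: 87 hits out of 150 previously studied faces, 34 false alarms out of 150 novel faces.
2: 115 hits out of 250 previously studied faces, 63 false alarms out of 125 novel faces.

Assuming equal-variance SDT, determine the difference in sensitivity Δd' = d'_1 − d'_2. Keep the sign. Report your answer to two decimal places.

1: z(0.5800) = 0.202, z(0.2267) = -0.750, d' = 0.952
2: z(0.4600) = -0.100, z(0.5040) = 0.010, d' = -0.110
Δd' = d'_1 − d'_2 = 0.952 − (-0.110) = 1.062
1 has the higher sensitivity.

Δd' = 1.06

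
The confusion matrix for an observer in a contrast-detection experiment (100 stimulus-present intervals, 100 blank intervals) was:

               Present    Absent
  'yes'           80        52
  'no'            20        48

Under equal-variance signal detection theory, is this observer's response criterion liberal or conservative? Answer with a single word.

liberal

z(H) = 0.842, z(FA) = 0.050
c = −½·(z(H) + z(FA)) = -0.446
c < 0 → liberal criterion (biased toward responding “yes”).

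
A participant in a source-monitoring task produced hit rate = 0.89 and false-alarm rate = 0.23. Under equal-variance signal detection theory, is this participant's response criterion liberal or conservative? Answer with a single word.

liberal

z(H) = 1.227, z(FA) = -0.739
c = −½·(z(H) + z(FA)) = -0.244
c < 0 → liberal criterion (biased toward responding “yes”).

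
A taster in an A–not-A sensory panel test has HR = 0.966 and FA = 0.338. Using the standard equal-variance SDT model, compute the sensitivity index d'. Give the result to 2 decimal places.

z(H) = z(0.966) = 1.8250
z(FA) = z(0.338) = -0.4179
d' = z(H) − z(FA) = 1.8250 − (-0.4179) = 2.2429

d' = 2.24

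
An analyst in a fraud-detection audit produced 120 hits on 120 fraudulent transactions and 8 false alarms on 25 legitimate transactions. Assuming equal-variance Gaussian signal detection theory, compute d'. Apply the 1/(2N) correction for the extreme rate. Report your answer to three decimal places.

d' = 3.106

The hit rate is 120/120 = 1, so apply the 1/(2N) correction: H → 1 − 1/(2·120) = 0.99583.
z(H) = z(0.99583) = 2.6380
z(FA) = z(0.32000) = -0.4677
d' = 2.6380 − (-0.4677) = 3.1057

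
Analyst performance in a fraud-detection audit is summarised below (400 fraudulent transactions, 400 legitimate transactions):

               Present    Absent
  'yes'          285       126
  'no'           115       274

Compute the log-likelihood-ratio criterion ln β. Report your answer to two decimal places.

ln β = -0.04

H = 285/400 = 0.7125
FA = 126/400 = 0.3150
z(H) = z(0.7125) = 0.561
z(FA) = z(0.3150) = -0.482
ln β = −½·[z(H)² − z(FA)²] = −0.5 × (0.315 − 0.232) = -0.0415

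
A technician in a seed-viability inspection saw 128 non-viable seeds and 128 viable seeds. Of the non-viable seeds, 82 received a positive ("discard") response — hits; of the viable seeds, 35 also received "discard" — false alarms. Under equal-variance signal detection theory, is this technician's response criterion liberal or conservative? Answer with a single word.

z(H) = 0.360, z(FA) = -0.602
c = −½·(z(H) + z(FA)) = 0.121
c > 0 → conservative criterion (biased toward responding “no”).

conservative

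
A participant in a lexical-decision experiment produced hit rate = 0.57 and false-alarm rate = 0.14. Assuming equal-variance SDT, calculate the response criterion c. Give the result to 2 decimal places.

z(0.57) = 0.1764, z(0.14) = -1.0803
c = −½·[z(H) + z(FA)] = −0.5 × (0.1764 + (-1.0803)) = 0.45195

c = 0.45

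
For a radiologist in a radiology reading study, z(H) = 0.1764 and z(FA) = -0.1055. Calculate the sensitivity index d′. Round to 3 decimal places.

d' = z(H) − z(FA) = 0.1764 − (-0.1055) = 0.2819

d′ = 0.282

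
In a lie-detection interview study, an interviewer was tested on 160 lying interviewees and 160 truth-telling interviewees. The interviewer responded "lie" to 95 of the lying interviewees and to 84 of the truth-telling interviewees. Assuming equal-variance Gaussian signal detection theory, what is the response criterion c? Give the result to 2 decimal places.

H = 95/160 = 0.5938
FA = 84/160 = 0.5250
z(H) = z(0.5938) = 0.237
z(FA) = z(0.5250) = 0.063
c = −½·[z(H) + z(FA)] = −0.5 × (0.237 + 0.063) = -0.150

c = -0.15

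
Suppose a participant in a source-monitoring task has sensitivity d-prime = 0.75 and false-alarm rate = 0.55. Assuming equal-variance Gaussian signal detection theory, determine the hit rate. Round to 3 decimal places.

z(false-alarm rate) = z(0.55) = 0.1257
z(H) = z(FA) + d' = 0.1257 + 0.75 = 0.8757
hit rate = Φ(0.8757) = 0.8094

hit rate = 0.809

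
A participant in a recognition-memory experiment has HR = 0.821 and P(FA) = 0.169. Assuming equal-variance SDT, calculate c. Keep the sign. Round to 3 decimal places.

c = 0.019

z(0.821) = 0.9192, z(0.169) = -0.9581
c = −½·[z(H) + z(FA)] = −0.5 × (0.9192 + (-0.9581)) = 0.01945
c > 0: the participant has a conservative response bias.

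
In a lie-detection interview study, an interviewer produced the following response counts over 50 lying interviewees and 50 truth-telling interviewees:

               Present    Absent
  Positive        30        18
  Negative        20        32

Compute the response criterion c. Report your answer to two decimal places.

H = 30/50 = 0.6000
FA = 18/50 = 0.3600
Φ⁻¹(0.6000) = 0.2533, Φ⁻¹(0.3600) = -0.3585
c = −½·[z(H) + z(FA)] = −0.5 × (0.2533 + (-0.3585)) = 0.0526
c > 0: the interviewer has a conservative response bias.

c = 0.05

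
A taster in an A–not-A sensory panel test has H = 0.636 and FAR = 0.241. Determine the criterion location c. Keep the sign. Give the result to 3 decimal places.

Φ⁻¹(0.636) = 0.3478, Φ⁻¹(0.241) = -0.7031
c = −½·[z(H) + z(FA)] = −0.5 × (0.3478 + (-0.7031)) = 0.17765

c = 0.178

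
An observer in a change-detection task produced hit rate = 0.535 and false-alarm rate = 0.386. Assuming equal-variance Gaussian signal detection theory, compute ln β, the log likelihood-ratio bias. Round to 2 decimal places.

z(H) = z(0.535) = 0.088
z(FA) = z(0.386) = -0.290
ln β = −½·[z(H)² − z(FA)²] = −0.5 × (0.008 − 0.084) = 0.038

ln β = 0.04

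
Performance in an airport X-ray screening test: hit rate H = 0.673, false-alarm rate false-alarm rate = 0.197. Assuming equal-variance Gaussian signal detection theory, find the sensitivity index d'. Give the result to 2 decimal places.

d' = 1.30

z(H) = 0.4482
z(FA) = -0.8524
d' = z(H) − z(FA) = 0.4482 − (-0.8524) = 1.3006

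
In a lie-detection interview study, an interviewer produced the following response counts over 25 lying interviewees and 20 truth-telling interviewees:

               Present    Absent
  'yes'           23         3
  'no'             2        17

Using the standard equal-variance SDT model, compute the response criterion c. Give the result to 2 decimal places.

H = 23/25 = 0.9200
FA = 3/20 = 0.1500
Φ⁻¹(0.9200) = 1.4051, Φ⁻¹(0.1500) = -1.0364
c = −½·[z(H) + z(FA)] = −0.5 × (1.4051 + (-1.0364)) = -0.18435

c = -0.18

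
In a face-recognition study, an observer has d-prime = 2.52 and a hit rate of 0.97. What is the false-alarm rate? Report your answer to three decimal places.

false-alarm rate = 0.261

z(hit rate) = z(0.97) = 1.8808
z(FA) = z(H) − d' = 1.8808 − 2.52 = -0.6392
false-alarm rate = Φ(-0.6392) = 0.2613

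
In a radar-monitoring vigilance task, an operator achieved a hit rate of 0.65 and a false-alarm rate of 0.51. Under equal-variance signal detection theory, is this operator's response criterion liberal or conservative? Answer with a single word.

z(H) = 0.385, z(FA) = 0.025
c = −½·(z(H) + z(FA)) = -0.205
c < 0 → liberal criterion (biased toward responding “yes”).

liberal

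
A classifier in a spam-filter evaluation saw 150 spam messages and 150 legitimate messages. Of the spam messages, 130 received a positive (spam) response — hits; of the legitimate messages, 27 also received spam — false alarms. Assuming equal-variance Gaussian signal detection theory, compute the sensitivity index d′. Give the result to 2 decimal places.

H = 130/150 = 0.8667
FA = 27/150 = 0.1800
z(H) = z(0.8667) = 1.111
z(FA) = z(0.1800) = -0.915
d' = z(H) − z(FA) = 1.111 − (-0.915) = 2.026

d′ = 2.03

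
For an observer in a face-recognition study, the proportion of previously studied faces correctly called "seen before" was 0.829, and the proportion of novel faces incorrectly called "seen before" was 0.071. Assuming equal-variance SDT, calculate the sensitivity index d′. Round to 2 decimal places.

Φ⁻¹(H) = Φ⁻¹(0.829) = 0.9502
Φ⁻¹(FA) = Φ⁻¹(0.071) = -1.4684
d' = z(H) − z(FA) = 0.9502 − (-1.4684) = 2.4186

d′ = 2.42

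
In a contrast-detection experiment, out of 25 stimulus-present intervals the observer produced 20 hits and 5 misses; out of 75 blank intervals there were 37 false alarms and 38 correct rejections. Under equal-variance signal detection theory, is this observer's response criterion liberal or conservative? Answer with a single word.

liberal

z(H) = 0.842, z(FA) = -0.017
c = −½·(z(H) + z(FA)) = -0.4125
c < 0 → liberal criterion (biased toward responding “yes”).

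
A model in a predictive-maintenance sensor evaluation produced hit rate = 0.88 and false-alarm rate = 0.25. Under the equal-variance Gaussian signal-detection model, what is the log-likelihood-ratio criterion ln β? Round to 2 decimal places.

ln β = -0.46

z(0.88) = 1.175, z(0.25) = -0.674
ln β = −½·[z(H)² − z(FA)²] = −0.5 × (1.381 − 0.454) = -0.4635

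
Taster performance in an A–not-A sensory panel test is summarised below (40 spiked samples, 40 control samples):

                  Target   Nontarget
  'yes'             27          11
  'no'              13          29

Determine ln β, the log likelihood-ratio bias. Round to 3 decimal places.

ln β = 0.076

H = 27/40 = 0.6750
FA = 11/40 = 0.2750
Φ⁻¹(H) = Φ⁻¹(0.6750) = 0.4538
Φ⁻¹(FA) = Φ⁻¹(0.2750) = -0.5978
ln β = −½·[z(H)² − z(FA)²] = −0.5 × (0.2059 − 0.3574) = 0.07575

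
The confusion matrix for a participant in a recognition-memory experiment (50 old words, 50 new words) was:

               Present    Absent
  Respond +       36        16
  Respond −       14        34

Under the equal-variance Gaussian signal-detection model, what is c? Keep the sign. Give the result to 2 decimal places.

c = -0.06

H = 36/50 = 0.7200
FA = 16/50 = 0.3200
z(0.7200) = 0.5828, z(0.3200) = -0.4677
c = −½·[z(H) + z(FA)] = −0.5 × (0.5828 + (-0.4677)) = -0.05755
c < 0: the participant has a liberal response bias.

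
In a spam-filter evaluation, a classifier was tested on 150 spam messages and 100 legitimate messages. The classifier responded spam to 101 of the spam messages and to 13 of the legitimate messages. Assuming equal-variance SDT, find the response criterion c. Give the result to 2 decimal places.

c = 0.34

H = 101/150 = 0.6733
FA = 13/100 = 0.1300
z(H) = z(0.6733) = 0.449
z(FA) = z(0.1300) = -1.126
c = −½·[z(H) + z(FA)] = −0.5 × (0.449 + (-1.126)) = 0.3385
c > 0: the classifier has a conservative response bias.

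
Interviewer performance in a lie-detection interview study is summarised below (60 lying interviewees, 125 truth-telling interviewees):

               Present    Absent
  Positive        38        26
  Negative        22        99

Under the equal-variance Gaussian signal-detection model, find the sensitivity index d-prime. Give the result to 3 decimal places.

H = 38/60 = 0.6333
FA = 26/125 = 0.2080
z(H) = z(0.6333) = 0.3406
z(FA) = z(0.2080) = -0.8134
d' = z(H) − z(FA) = 0.3406 − (-0.8134) = 1.1540

d-prime = 1.154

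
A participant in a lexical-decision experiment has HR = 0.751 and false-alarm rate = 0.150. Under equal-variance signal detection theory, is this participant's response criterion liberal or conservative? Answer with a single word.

z(H) = 0.678, z(FA) = -1.036
c = −½·(z(H) + z(FA)) = 0.179
c > 0 → conservative criterion (biased toward responding “no”).

conservative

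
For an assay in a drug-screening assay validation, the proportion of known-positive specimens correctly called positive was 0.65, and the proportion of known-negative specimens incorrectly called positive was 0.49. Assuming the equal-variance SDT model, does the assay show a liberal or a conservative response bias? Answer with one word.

z(H) = 0.385, z(FA) = -0.025
c = −½·(z(H) + z(FA)) = -0.180
c < 0 → liberal criterion (biased toward responding “yes”).

liberal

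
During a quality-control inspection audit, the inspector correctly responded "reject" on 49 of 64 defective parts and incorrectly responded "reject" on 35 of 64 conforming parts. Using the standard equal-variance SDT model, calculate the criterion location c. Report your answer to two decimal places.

c = -0.42

H = 49/64 = 0.7656
FA = 35/64 = 0.5469
Φ⁻¹(H) = 0.724
Φ⁻¹(FA) = 0.118
c = −½·[z(H) + z(FA)] = −0.5 × (0.724 + 0.118) = -0.421
c < 0: the inspector has a liberal response bias.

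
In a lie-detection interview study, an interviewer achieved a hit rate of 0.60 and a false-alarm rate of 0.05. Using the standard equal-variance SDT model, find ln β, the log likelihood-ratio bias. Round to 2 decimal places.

ln β = 1.32

z(H) = z(0.60) = 0.253
z(FA) = z(0.05) = -1.645
ln β = −½·[z(H)² − z(FA)²] = −0.5 × (0.064 − 2.706) = 1.321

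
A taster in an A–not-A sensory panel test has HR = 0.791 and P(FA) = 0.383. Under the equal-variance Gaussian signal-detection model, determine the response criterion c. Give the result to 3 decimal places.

c = -0.256

z(H) = z(0.791) = 0.8099
z(FA) = z(0.383) = -0.2976
c = −½·[z(H) + z(FA)] = −0.5 × (0.8099 + (-0.2976)) = -0.25615
c < 0: the taster has a liberal response bias.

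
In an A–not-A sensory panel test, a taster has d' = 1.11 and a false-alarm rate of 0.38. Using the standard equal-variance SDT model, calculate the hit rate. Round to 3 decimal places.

hit rate = 0.789

z(false-alarm rate) = z(0.38) = -0.3055
z(H) = z(FA) + d' = -0.3055 + 1.11 = 0.8045
hit rate = Φ(0.8045) = 0.7894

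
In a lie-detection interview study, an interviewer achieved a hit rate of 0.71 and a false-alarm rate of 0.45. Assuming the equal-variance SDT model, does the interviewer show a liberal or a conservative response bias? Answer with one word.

liberal

z(H) = 0.553, z(FA) = -0.126
c = −½·(z(H) + z(FA)) = -0.2135
c < 0 → liberal criterion (biased toward responding “yes”).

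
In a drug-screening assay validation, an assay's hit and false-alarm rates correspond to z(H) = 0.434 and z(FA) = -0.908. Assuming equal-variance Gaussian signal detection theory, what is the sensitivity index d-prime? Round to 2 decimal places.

d' = z(H) − z(FA) = 0.434 − (-0.908) = 1.342

d-prime = 1.34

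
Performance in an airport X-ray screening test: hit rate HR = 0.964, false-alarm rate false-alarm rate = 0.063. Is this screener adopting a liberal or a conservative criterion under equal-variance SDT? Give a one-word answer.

z(H) = 1.799, z(FA) = -1.530
c = −½·(z(H) + z(FA)) = -0.1345
c < 0 → liberal criterion (biased toward responding “yes”).

liberal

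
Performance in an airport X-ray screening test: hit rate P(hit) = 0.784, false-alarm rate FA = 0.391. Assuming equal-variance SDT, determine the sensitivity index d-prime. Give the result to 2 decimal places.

d-prime = 1.06

Φ⁻¹(H) = 0.786
Φ⁻¹(FA) = -0.277
d' = z(H) − z(FA) = 0.786 − (-0.277) = 1.063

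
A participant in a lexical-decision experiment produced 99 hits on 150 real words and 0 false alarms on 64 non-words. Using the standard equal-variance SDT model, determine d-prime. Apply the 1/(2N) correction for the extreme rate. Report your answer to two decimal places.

d-prime = 2.83

The false-alarm rate is 0/64 = 0, so apply the 1/(2N) correction: FA → 1/(2·64) = 0.00781.
z(H) = z(0.66000) = 0.412
z(FA) = z(0.00781) = -2.418
d' = 0.412 − (-2.418) = 2.830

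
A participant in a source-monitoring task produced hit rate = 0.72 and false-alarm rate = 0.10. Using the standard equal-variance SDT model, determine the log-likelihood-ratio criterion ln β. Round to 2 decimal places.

ln β = 0.65

Φ⁻¹(H) = 0.583
Φ⁻¹(FA) = -1.282
ln β = −½·[z(H)² − z(FA)²] = −0.5 × (0.340 − 1.644) = 0.652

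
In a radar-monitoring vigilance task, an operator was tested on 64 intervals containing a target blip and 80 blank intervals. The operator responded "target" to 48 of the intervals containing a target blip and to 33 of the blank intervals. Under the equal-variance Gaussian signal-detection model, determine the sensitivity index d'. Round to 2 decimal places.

H = 48/64 = 0.7500
FA = 33/80 = 0.4125
z(H) = 0.6745
z(FA) = -0.2211
d' = z(H) − z(FA) = 0.6745 − (-0.2211) = 0.8956

d' = 0.90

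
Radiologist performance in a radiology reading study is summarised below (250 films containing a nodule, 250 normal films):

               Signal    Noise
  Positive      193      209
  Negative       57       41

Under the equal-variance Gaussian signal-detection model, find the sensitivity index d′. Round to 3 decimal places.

H = 193/250 = 0.7720
FA = 209/250 = 0.8360
Φ⁻¹(H) = Φ⁻¹(0.7720) = 0.7454
Φ⁻¹(FA) = Φ⁻¹(0.8360) = 0.9782
d' = z(H) − z(FA) = 0.7454 − 0.9782 = -0.2328

d′ = -0.233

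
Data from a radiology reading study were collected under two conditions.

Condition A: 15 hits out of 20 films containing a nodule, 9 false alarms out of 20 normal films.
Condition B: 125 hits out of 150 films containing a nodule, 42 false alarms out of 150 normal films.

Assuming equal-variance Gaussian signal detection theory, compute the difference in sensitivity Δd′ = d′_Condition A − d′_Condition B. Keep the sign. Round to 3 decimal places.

Condition A: z(0.7500) = 0.6745, z(0.4500) = -0.1257, d' = 0.8002
Condition B: z(0.8333) = 0.9673, z(0.2800) = -0.5828, d' = 1.5501
Δd' = d'_Condition A − d'_Condition B = 0.8002 − 1.5501 = -0.7499
Condition B has the higher sensitivity.

Δd′ = -0.750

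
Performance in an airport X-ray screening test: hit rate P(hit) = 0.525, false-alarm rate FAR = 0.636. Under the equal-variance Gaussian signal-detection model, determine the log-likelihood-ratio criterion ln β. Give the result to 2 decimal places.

Φ⁻¹(H) = 0.063
Φ⁻¹(FA) = 0.348
ln β = −½·[z(H)² − z(FA)²] = −0.5 × (0.004 − 0.121) = 0.0585

ln β = 0.06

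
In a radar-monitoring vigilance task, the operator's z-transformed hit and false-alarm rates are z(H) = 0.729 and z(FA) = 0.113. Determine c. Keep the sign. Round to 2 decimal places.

c = −½·[z(H) + z(FA)] = −½·(0.729 + 0.113) = -0.421

c = -0.42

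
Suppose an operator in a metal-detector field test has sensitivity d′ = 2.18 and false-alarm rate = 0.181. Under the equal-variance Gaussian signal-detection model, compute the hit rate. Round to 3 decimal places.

hit rate = 0.898

z(false-alarm rate) = z(0.181) = -0.9116
z(H) = z(FA) + d' = -0.9116 + 2.18 = 1.2684
hit rate = Φ(1.2684) = 0.8977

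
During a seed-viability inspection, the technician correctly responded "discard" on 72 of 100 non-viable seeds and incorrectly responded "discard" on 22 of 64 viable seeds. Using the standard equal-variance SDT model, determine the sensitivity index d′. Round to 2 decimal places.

d′ = 0.99

H = 72/100 = 0.7200
FA = 22/64 = 0.3438
Φ⁻¹(H) = 0.583
Φ⁻¹(FA) = -0.402
d' = z(H) − z(FA) = 0.583 − (-0.402) = 0.985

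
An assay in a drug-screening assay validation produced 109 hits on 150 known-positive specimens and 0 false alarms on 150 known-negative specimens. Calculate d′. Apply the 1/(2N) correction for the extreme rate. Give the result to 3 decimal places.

The false-alarm rate is 0/150 = 0, so apply the 1/(2N) correction: FA → 1/(2·150) = 0.00333.
z(H) = z(0.72667) = 0.6028
z(FA) = z(0.00333) = -2.7134
d' = 0.6028 − (-2.7134) = 3.3162

d′ = 3.316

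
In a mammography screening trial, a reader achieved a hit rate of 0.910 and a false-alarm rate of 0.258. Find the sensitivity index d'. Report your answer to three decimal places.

d' = 1.990

Φ⁻¹(0.910) = 1.3408, Φ⁻¹(0.258) = -0.6495
d' = z(H) − z(FA) = 1.3408 − (-0.6495) = 1.9903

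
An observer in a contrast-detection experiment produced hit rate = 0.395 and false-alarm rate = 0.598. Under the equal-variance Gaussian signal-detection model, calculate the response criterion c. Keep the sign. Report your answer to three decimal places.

z(0.395) = -0.2663, z(0.598) = 0.2482
c = −½·[z(H) + z(FA)] = −0.5 × (-0.2663 + 0.2482) = 0.00905
c > 0: the observer has a conservative response bias.

c = 0.009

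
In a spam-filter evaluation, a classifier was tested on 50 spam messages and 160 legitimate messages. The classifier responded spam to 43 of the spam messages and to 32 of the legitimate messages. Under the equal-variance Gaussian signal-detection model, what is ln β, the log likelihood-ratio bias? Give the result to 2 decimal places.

H = 43/50 = 0.8600
FA = 32/160 = 0.2000
z(0.8600) = 1.080, z(0.2000) = -0.842
ln β = −½·[z(H)² − z(FA)²] = −0.5 × (1.166 − 0.709) = -0.2285

ln β = -0.23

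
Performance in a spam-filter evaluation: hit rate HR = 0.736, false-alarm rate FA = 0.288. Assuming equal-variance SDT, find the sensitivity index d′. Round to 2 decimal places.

d′ = 1.19

Φ⁻¹(H) = 0.631
Φ⁻¹(FA) = -0.559
d' = z(H) − z(FA) = 0.631 − (-0.559) = 1.190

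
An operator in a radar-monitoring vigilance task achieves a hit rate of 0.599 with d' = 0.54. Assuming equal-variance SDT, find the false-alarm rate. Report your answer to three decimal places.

z(hit rate) = z(0.599) = 0.2508
z(FA) = z(H) − d' = 0.2508 − 0.54 = -0.2892
false-alarm rate = Φ(-0.2892) = 0.3862

false-alarm rate = 0.386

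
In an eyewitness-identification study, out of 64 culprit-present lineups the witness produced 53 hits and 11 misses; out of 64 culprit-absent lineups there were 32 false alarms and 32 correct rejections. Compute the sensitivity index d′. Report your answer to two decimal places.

H = 53/64 = 0.8281
FA = 32/64 = 0.5000
Φ⁻¹(H) = Φ⁻¹(0.8281) = 0.947
Φ⁻¹(FA) = Φ⁻¹(0.5000) = 0.000
d' = z(H) − z(FA) = 0.947 − 0.000 = 0.947

d′ = 0.95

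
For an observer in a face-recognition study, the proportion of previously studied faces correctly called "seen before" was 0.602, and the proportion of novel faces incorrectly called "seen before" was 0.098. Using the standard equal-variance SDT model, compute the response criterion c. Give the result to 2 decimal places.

c = 0.52

Φ⁻¹(H) = 0.259
Φ⁻¹(FA) = -1.293
c = −½·[z(H) + z(FA)] = −0.5 × (0.259 + (-1.293)) = 0.517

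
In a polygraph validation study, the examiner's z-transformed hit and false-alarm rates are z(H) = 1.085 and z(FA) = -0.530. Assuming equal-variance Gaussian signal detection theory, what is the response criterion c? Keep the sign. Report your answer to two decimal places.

c = -0.28

c = −½·[z(H) + z(FA)] = −½·(1.085 + (-0.530)) = -0.2775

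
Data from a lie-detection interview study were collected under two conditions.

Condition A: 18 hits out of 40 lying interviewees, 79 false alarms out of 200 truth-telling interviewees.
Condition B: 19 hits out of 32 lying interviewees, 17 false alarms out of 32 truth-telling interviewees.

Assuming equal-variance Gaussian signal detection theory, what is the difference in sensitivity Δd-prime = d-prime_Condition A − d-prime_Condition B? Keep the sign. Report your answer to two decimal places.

Δd-prime = -0.02

Condition A: z(0.4500) = -0.126, z(0.3950) = -0.266, d' = 0.140
Condition B: z(0.5938) = 0.237, z(0.5312) = 0.078, d' = 0.159
Δd' = d'_Condition A − d'_Condition B = 0.140 − 0.159 = -0.019
Condition B has the higher sensitivity.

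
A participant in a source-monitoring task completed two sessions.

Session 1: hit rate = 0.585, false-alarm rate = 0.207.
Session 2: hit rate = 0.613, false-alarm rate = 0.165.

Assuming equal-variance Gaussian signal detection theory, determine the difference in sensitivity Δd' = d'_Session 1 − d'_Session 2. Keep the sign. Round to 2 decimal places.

Δd' = -0.23

Session 1: z(0.585) = 0.215, z(0.207) = -0.817, d' = 1.032
Session 2: z(0.613) = 0.287, z(0.165) = -0.974, d' = 1.261
Δd' = d'_Session 1 − d'_Session 2 = 1.032 − 1.261 = -0.229
Session 2 has the higher sensitivity.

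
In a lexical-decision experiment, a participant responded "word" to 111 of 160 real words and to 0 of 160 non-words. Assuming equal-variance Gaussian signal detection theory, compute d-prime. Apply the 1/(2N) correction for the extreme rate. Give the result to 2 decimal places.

The false-alarm rate is 0/160 = 0, so apply the 1/(2N) correction: FA → 1/(2·160) = 0.00313.
z(H) = z(0.69375) = 0.507
z(FA) = z(0.00313) = -2.734
d' = 0.507 − (-2.734) = 3.241

d-prime = 3.24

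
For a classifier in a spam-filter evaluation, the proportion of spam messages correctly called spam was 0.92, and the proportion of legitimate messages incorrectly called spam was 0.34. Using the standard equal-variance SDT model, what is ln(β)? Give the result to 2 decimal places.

z(H) = 1.405
z(FA) = -0.412
ln β = −½·[z(H)² − z(FA)²] = −0.5 × (1.974 − 0.170) = -0.902

ln β = -0.90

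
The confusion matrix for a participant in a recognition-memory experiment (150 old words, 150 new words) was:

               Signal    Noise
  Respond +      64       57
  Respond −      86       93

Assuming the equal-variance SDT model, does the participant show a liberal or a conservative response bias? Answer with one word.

conservative

z(H) = -0.185, z(FA) = -0.305
c = −½·(z(H) + z(FA)) = 0.245
c > 0 → conservative criterion (biased toward responding “no”).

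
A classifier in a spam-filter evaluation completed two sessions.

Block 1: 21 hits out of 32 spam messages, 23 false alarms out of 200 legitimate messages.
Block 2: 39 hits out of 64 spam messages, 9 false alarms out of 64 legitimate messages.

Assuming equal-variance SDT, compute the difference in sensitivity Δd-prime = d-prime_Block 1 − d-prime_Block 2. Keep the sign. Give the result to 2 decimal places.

Block 1: z(0.6562) = 0.402, z(0.1150) = -1.200, d' = 1.602
Block 2: z(0.6094) = 0.278, z(0.1406) = -1.078, d' = 1.356
Δd' = d'_Block 1 − d'_Block 2 = 1.602 − 1.356 = 0.246
Block 1 has the higher sensitivity.

Δd-prime = 0.25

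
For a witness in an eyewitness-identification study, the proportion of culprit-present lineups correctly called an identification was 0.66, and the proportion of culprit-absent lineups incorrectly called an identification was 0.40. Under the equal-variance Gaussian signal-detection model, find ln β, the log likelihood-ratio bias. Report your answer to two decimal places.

ln β = -0.05

Φ⁻¹(H) = 0.412
Φ⁻¹(FA) = -0.253
ln β = −½·[z(H)² − z(FA)²] = −0.5 × (0.170 − 0.064) = -0.053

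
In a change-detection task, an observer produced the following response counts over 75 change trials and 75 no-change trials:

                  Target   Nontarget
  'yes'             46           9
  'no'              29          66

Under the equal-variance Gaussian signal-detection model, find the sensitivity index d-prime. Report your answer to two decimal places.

H = 46/75 = 0.6133
FA = 9/75 = 0.1200
z(H) = 0.2879
z(FA) = -1.1750
d' = z(H) − z(FA) = 0.2879 − (-1.1750) = 1.4629

d-prime = 1.46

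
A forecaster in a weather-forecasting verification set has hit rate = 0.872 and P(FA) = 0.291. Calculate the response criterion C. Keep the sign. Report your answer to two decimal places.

z(H) = z(0.872) = 1.136
z(FA) = z(0.291) = -0.550
c = −½·[z(H) + z(FA)] = −0.5 × (1.136 + (-0.550)) = -0.293

C = -0.29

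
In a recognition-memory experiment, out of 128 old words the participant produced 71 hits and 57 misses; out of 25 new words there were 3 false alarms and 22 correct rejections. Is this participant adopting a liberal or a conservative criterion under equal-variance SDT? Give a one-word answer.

z(H) = 0.138, z(FA) = -1.175
c = −½·(z(H) + z(FA)) = 0.5185
c > 0 → conservative criterion (biased toward responding “no”).

conservative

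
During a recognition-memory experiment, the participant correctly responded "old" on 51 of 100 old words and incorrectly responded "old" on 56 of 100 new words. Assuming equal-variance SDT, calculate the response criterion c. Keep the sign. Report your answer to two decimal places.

H = 51/100 = 0.5100
FA = 56/100 = 0.5600
Φ⁻¹(H) = Φ⁻¹(0.5100) = 0.0251
Φ⁻¹(FA) = Φ⁻¹(0.5600) = 0.1510
c = −½·[z(H) + z(FA)] = −0.5 × (0.0251 + 0.1510) = -0.08805

c = -0.09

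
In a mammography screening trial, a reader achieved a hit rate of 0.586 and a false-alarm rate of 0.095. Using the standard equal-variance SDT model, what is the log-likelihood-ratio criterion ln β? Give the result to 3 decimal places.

ln β = 0.835

z(H) = 0.2173
z(FA) = -1.3106
ln β = −½·[z(H)² − z(FA)²] = −0.5 × (0.0472 − 1.7177) = 0.83525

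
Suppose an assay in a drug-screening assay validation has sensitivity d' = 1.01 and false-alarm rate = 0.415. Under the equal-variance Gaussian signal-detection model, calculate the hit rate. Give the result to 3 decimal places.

z(false-alarm rate) = z(0.415) = -0.2147
z(H) = z(FA) + d' = -0.2147 + 1.01 = 0.7953
hit rate = Φ(0.7953) = 0.7868

hit rate = 0.787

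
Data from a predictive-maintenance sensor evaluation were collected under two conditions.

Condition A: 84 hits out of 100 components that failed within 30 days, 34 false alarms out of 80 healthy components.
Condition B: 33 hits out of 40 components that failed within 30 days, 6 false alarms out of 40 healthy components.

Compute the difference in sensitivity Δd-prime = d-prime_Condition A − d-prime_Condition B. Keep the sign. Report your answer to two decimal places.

Δd-prime = -0.79

Condition A: z(0.8400) = 0.994, z(0.4250) = -0.189, d' = 1.183
Condition B: z(0.8250) = 0.935, z(0.1500) = -1.036, d' = 1.971
Δd' = d'_Condition A − d'_Condition B = 1.183 − 1.971 = -0.788
Condition B has the higher sensitivity.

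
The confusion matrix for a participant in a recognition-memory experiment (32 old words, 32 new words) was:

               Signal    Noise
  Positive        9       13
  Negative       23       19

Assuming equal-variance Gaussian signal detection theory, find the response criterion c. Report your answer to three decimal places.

c = 0.408

H = 9/32 = 0.2812
FA = 13/32 = 0.4062
z(H) = z(0.2812) = -0.5793
z(FA) = z(0.4062) = -0.2373
c = −½·[z(H) + z(FA)] = −0.5 × (-0.5793 + (-0.2373)) = 0.4083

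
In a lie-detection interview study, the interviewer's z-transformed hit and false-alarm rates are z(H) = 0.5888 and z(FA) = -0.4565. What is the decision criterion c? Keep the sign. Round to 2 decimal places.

c = −½·[z(H) + z(FA)] = −½·(0.5888 + (-0.4565)) = -0.06615
c < 0: the interviewer has a liberal response bias.

c = -0.07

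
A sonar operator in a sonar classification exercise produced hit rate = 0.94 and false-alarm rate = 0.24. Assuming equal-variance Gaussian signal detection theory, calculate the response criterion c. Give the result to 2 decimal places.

c = -0.42

Φ⁻¹(H) = 1.5548
Φ⁻¹(FA) = -0.7063
c = −½·[z(H) + z(FA)] = −0.5 × (1.5548 + (-0.7063)) = -0.42425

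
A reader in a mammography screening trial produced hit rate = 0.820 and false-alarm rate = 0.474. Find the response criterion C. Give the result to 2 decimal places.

Φ⁻¹(H) = Φ⁻¹(0.820) = 0.9154
Φ⁻¹(FA) = Φ⁻¹(0.474) = -0.0652
c = −½·[z(H) + z(FA)] = −0.5 × (0.9154 + (-0.0652)) = -0.4251
c < 0: the reader has a liberal response bias.

C = -0.43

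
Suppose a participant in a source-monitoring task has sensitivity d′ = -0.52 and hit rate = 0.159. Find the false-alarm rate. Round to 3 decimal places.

z(hit rate) = z(0.159) = -0.9986
z(FA) = z(H) − d' = -0.9986 − (-0.52) = -0.4786
false-alarm rate = Φ(-0.4786) = 0.3161

false-alarm rate = 0.316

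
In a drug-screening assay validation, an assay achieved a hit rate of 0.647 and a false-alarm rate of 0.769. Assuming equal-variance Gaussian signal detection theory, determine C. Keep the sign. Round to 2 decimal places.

z(H) = z(0.647) = 0.3772
z(FA) = z(0.769) = 0.7356
c = −½·[z(H) + z(FA)] = −0.5 × (0.3772 + 0.7356) = -0.5564
c < 0: the assay has a liberal response bias.

C = -0.56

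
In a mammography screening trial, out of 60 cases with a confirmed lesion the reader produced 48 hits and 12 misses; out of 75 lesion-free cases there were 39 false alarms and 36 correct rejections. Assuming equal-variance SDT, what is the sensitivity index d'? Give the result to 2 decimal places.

d' = 0.79

H = 48/60 = 0.8000
FA = 39/75 = 0.5200
z(H) = z(0.8000) = 0.842
z(FA) = z(0.5200) = 0.050
d' = z(H) − z(FA) = 0.842 − 0.050 = 0.792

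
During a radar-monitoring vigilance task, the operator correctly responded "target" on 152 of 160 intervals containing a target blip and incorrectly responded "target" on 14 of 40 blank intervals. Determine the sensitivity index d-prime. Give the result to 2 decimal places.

H = 152/160 = 0.9500
FA = 14/40 = 0.3500
z(H) = 1.6449
z(FA) = -0.3853
d' = z(H) − z(FA) = 1.6449 − (-0.3853) = 2.0302

d-prime = 2.03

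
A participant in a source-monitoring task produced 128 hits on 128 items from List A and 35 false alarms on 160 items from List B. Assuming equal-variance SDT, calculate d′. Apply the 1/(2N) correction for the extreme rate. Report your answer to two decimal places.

The hit rate is 128/128 = 1, so apply the 1/(2N) correction: H → 1 − 1/(2·128) = 0.99609.
z(H) = z(0.99609) = 2.660
z(FA) = z(0.21875) = -0.776
d' = 2.660 − (-0.776) = 3.436

d′ = 3.44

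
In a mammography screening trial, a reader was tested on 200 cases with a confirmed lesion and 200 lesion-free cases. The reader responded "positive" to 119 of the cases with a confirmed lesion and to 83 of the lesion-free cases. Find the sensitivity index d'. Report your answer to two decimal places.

H = 119/200 = 0.5950
FA = 83/200 = 0.4150
Φ⁻¹(H) = Φ⁻¹(0.5950) = 0.240
Φ⁻¹(FA) = Φ⁻¹(0.4150) = -0.215
d' = z(H) − z(FA) = 0.240 − (-0.215) = 0.455

d' = 0.46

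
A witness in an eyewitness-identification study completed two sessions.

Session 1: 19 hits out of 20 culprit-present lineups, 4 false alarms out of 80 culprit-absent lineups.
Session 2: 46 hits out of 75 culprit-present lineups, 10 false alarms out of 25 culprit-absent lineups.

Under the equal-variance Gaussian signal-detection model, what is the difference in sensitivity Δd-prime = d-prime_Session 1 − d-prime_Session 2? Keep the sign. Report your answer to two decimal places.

Δd-prime = 2.75

Session 1: z(0.9500) = 1.645, z(0.0500) = -1.645, d' = 3.290
Session 2: z(0.6133) = 0.288, z(0.4000) = -0.253, d' = 0.541
Δd' = d'_Session 1 − d'_Session 2 = 3.290 − 0.541 = 2.749
Session 1 has the higher sensitivity.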